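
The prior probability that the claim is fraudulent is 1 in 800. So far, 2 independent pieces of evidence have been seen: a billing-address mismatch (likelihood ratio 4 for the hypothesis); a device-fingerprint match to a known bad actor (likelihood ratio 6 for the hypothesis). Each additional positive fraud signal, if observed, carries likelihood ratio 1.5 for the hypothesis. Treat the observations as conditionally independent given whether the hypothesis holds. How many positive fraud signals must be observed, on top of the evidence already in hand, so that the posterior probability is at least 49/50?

19

Prior odds = 0.00125/0.99875 = 1/799.
Combined Bayes factor of the evidence already in hand = 4 × 6 = 24.
Odds after that evidence = (1/799) × 24 = 24/799.
Target odds = 0.98/0.02 = 49.
Need 1.5ⁿ ≥ 49 ÷ (24/799) = 39151/24.
1.5¹⁸ = 387420489/262144 falls short of 39151/24 but 1.5¹⁹ ≈2216.84 reaches it, so n = 19.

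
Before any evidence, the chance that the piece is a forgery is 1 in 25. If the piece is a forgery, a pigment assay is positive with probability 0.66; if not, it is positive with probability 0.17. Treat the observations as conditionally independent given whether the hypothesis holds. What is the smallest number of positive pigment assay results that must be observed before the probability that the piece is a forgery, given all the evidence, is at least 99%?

Prior odds: 0.04 ÷ 0.96 = 1/24.
Likelihood ratio of a positive = 0.66/0.17 = 66/17.
Target posterior odds = 0.99/0.01 = 99.
Require (66/17)ⁿ ≥ 99 ÷ (1/24) = 2376.
(66/17)⁵ ≈882.013 falls short of 2376 but (66/17)⁶ ≈3424.29 reaches it, so n = 6.

6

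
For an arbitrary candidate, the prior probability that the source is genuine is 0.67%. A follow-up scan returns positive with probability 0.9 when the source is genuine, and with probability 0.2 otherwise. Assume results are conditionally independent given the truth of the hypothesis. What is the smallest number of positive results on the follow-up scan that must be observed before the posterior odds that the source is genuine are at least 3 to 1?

5

Prior odds = 0.0067/0.9933 = 67/9933.
Likelihood ratio of a positive result = 0.9/0.2 = 4.5.
Target odds = 3.
Require 4.5ⁿ ≥ 3 ÷ (67/9933) = 29799/67.
4.5⁴ = 410.0625 falls short of 29799/67 but 4.5⁵ = 1845.28125 reaches it, so n = 5.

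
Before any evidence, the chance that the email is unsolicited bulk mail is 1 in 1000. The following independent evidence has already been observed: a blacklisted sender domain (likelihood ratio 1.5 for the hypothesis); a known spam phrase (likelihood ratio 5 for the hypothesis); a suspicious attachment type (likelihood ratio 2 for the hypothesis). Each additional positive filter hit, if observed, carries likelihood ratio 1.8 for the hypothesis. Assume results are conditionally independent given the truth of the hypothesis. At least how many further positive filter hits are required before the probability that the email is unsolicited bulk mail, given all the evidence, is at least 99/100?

Prior odds = 0.001/0.999 = 1/999.
Combined Bayes factor of the evidence already in hand = 1.5 × 5 × 2 = 15.
Odds after that evidence = (1/999) × 15 = 5/333.
Target odds = 0.99/0.01 = 99.
Need 1.8ⁿ ≥ 99 ÷ (5/333) = 6593.4.
1.8¹⁴ ≈3748.13 falls short of 6593.4 but 1.8¹⁵ ≈6746.64 reaches it, so n = 15.

15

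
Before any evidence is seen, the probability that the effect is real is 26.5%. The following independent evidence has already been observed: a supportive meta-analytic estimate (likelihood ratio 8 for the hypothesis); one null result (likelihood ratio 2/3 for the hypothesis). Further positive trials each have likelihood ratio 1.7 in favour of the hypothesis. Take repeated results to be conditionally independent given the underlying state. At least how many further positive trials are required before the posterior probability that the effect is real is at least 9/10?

3

Prior odds = 0.265/0.735 = 53/147.
Combined Bayes factor of the evidence already in hand = 8 × (2/3) = 16/3.
Odds after that evidence = (53/147) × 16/3 = 848/441.
Target odds = 0.9/0.1 = 9.
Need 1.7ⁿ ≥ 9 ÷ (848/441) = 3969/848.
1.7² = 2.89 falls short of 3969/848 but 1.7³ = 4.913 reaches it, so n = 3.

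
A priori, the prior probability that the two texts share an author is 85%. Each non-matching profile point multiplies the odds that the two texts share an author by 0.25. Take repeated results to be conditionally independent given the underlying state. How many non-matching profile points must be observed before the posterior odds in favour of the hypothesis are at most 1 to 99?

Prior odds = 0.85/0.15 = 17/3.
Likelihood ratio per non-matching profile point = 0.25.
Target odds = 1/99.
Need (17/3) × 0.25ⁿ ≤ 1/99, i.e. 0.25ⁿ ≤ 1/561.
0.25⁴ = 0.00390625 is still above 1/561 but 0.25⁵ = 1/1024 is at or below it, so n = 5.

5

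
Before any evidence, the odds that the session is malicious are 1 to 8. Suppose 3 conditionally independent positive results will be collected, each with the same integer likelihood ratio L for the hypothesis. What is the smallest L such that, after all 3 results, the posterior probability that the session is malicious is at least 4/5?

4

Prior odds = 0.125.
Target odds = 0.8/0.2 = 4.
Need L³ ≥ 4 ÷ 0.125 = 32.
3³ = 27 < 32 ≤ 64 = 4³, so L = 4.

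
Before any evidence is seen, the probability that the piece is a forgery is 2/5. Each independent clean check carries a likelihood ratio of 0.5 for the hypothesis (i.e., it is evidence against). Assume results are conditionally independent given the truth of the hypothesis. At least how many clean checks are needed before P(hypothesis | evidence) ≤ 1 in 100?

7

Prior odds = 0.4/0.6 = 2/3.
Likelihood ratio per clean check = 0.5.
Target posterior odds = 0.01/0.99 = 1/99.
Require 0.5ⁿ ≤ 1/99 ÷ (2/3) = 1/66.
0.5⁶ = 0.015625 is still above 1/66 but 0.5⁷ = 0.0078125 is at or below it, so n = 7.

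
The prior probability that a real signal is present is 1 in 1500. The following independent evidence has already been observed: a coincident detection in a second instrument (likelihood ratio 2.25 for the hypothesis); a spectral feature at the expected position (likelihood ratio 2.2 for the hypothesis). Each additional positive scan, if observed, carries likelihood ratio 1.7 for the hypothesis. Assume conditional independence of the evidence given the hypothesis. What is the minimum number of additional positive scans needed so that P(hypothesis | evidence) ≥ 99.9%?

24

Prior odds = (1/1500)/(1499/1500) = 1/1499.
Combined Bayes factor of the evidence already in hand = 2.25 × 2.2 = 4.95.
Odds after that evidence = (1/1499) × 4.95 = 99/29980.
Target odds = 0.999/0.001 = 999.
Need 1.7ⁿ ≥ 999 ÷ (99/29980) = 3327780/11.
1.7²³ ≈199676 falls short of 3327780/11 but 1.7²⁴ ≈339449 reaches it, so n = 24.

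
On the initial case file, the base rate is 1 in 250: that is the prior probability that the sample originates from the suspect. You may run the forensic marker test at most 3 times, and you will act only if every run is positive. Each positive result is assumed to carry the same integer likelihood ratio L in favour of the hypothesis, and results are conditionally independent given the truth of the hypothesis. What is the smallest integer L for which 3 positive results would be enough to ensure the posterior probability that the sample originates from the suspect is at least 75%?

10

Prior odds = 0.004/0.996 = 1/249.
Target odds = 0.75/0.25 = 3.
Need L³ ≥ 3 ÷ (1/249) = 747.
9³ = 729 < 747 ≤ 1000 = 10³, so L = 10.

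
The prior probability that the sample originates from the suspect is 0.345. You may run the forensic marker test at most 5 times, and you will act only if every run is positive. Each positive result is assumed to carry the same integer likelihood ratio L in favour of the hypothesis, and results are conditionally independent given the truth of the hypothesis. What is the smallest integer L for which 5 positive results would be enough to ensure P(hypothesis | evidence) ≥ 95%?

Prior odds = 0.345/0.655 = 69/131.
Target odds = 0.95/0.05 = 19.
Need L⁵ ≥ 19 ÷ (69/131) = 2489/69.
2⁵ = 32 < 2489/69 ≤ 243 = 3⁵, so L = 3.

3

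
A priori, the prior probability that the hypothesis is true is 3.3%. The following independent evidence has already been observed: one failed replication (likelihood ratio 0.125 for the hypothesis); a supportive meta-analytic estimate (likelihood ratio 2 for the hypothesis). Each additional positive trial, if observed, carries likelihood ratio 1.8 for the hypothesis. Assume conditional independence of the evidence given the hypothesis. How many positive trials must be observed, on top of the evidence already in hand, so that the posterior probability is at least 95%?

14

Prior odds = 0.033/0.967 = 33/967.
Combined Bayes factor of the evidence already in hand = 0.125 × 2 = 0.25.
Odds after that evidence = (33/967) × 0.25 = 33/3868.
Target odds = 0.95/0.05 = 19.
Need 1.8ⁿ ≥ 19 ÷ (33/3868) = 73492/33.
1.8¹³ ≈2082.3 falls short of 73492/33 but 1.8¹⁴ ≈3748.13 reaches it, so n = 14.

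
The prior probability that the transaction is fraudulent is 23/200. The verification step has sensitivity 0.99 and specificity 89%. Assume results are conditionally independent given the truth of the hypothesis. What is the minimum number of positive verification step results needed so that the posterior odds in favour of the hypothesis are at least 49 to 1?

Prior odds = 0.115/0.885 = 23/177.
False-positive rate = 1 − 0.89 = 0.11; likelihood ratio of a positive = 0.99/0.11 = 9.
Target odds = 49.
Require 9ⁿ ≥ 49 ÷ (23/177) = 8673/23.
9² = 81 falls short of 8673/23 but 9³ = 729 reaches it, so n = 3.

3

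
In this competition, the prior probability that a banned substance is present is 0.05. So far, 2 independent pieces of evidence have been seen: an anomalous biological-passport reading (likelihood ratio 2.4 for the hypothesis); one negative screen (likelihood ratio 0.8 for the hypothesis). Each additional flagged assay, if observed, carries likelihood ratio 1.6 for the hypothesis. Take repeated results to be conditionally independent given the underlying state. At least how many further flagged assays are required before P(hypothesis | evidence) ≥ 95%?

Prior odds = 0.05/0.95 = 1/19.
Combined Bayes factor of the evidence already in hand = 2.4 × 0.8 = 1.92.
Odds after that evidence = (1/19) × 1.92 = 48/475.
Target odds = 0.95/0.05 = 19.
Need 1.6ⁿ ≥ 19 ÷ (48/475) = 9025/48.
1.6¹¹ ≈175.922 falls short of 9025/48 but 1.6¹² ≈281.475 reaches it, so n = 12.

12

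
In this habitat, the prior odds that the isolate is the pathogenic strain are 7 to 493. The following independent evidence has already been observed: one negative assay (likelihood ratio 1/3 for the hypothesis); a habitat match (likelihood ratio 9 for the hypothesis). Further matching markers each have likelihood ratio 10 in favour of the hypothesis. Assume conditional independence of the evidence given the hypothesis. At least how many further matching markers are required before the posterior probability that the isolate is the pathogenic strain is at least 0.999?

5

Prior odds = 7/493.
Combined Bayes factor of the evidence already in hand = (1/3) × 9 = 3.
Odds after that evidence = (7/493) × 3 = 21/493.
Target odds = 0.999/0.001 = 999.
Need 10ⁿ ≥ 999 ÷ (21/493) = 164169/7.
10⁴ = 10000 falls short of 164169/7 but 10⁵ = 100000 reaches it, so n = 5.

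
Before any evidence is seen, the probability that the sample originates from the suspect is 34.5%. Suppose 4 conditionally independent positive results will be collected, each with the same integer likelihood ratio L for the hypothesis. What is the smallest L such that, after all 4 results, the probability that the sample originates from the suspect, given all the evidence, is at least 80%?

2

Prior odds = 0.345/0.655 = 69/131.
Target odds = 0.8/0.2 = 4.
Need L⁴ ≥ 4 ÷ (69/131) = 524/69.
1⁴ = 1 < 524/69 ≤ 16 = 2⁴, so L = 2.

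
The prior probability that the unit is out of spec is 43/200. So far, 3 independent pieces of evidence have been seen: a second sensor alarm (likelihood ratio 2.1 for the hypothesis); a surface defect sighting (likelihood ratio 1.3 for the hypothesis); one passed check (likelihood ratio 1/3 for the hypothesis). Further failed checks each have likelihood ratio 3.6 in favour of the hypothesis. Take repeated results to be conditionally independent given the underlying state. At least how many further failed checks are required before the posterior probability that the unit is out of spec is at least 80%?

Prior odds = 0.215/0.785 = 43/157.
Combined Bayes factor of the evidence already in hand = 2.1 × 1.3 × (1/3) = 0.91.
Odds after that evidence = (43/157) × 0.91 = 3913/15700.
Target odds = 0.8/0.2 = 4.
Need 3.6ⁿ ≥ 4 ÷ (3913/15700) = 62800/3913.
3.6² = 12.96 falls short of 62800/3913 but 3.6³ = 46.656 reaches it, so n = 3.

3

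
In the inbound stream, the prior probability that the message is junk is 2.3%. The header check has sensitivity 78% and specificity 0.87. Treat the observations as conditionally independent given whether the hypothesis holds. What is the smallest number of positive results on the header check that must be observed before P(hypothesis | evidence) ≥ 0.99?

5

Prior odds: 0.023 ÷ 0.977 = 23/977.
False-positive rate = 1 − 0.87 = 0.13; likelihood ratio of a positive = 0.78/0.13 = 6.
Target posterior odds = 0.99/0.01 = 99.
Require 6ⁿ ≥ 99 ÷ (23/977) = 96723/23.
6⁴ = 1296 falls short of 96723/23 but 6⁵ = 7776 reaches it, so n = 5.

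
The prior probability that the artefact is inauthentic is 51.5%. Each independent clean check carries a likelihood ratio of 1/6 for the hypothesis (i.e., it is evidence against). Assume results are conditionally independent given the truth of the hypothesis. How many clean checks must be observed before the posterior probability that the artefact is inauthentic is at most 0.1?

2

Prior odds: 0.515 ÷ 0.485 = 103/97.
Likelihood ratio per clean check = 1/6.
Target odds: 0.1 ÷ 0.9 = 1/9.
Require (1/6)ⁿ ≤ 1/9 ÷ (103/97) = 97/927.
(1/6)¹ = 1/6 is still above 97/927 but (1/6)² = 1/36 is at or below it, so n = 2.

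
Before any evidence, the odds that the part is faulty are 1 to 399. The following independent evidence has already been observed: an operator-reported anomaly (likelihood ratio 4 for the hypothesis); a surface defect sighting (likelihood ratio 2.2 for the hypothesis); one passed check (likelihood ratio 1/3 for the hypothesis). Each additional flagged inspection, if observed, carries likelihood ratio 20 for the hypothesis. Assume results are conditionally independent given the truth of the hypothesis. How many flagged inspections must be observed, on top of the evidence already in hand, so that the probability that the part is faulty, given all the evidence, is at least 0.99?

4

Prior odds = 1/399.
Combined Bayes factor of the evidence already in hand = 4 × 2.2 × (1/3) = 44/15.
Odds after that evidence = (1/399) × 44/15 = 44/5985.
Target odds = 0.99/0.01 = 99.
Need 20ⁿ ≥ 99 ÷ (44/5985) = 13466.25.
20³ = 8000 falls short of 13466.25 but 20⁴ = 160000 reaches it, so n = 4.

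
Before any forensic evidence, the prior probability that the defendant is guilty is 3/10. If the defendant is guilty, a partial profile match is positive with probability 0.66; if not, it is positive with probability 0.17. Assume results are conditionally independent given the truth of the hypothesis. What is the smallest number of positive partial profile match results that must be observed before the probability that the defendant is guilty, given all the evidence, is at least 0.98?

4

Prior odds: 0.3 ÷ 0.7 = 3/7.
Likelihood ratio of a positive = 0.66/0.17 = 66/17.
Target posterior odds = 0.98/0.02 = 49.
Require (66/17)ⁿ ≥ 49 ÷ (3/7) = 343/3.
(66/17)³ = 287496/4913 falls short of 343/3 but (66/17)⁴ = 18974736/83521 reaches it, so n = 4.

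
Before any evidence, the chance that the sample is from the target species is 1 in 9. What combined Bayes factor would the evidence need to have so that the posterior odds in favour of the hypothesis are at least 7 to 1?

Prior odds = (1/9)/(8/9) = 0.125.
Target odds = 7.
Required Bayes factor = 7 ÷ 0.125 = 56.

56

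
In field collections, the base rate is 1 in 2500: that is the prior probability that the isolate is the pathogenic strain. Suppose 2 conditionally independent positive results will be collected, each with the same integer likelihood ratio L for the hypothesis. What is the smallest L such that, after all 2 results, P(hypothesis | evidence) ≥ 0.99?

498

Prior odds = 0.0004/0.9996 = 1/2499.
Target odds = 0.99/0.01 = 99.
Need L² ≥ 99 ÷ (1/2499) = 247401.
497² = 247009 < 247401 ≤ 248004 = 498², so L = 498.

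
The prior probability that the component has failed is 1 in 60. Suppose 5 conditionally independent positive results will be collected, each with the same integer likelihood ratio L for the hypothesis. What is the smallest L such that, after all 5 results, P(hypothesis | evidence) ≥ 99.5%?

7

Prior odds = (1/60)/(59/60) = 1/59.
Target odds = 0.995/0.005 = 199.
Need L⁵ ≥ 199 ÷ (1/59) = 11741.
6⁵ = 7776 < 11741 ≤ 16807 = 7⁵, so L = 7.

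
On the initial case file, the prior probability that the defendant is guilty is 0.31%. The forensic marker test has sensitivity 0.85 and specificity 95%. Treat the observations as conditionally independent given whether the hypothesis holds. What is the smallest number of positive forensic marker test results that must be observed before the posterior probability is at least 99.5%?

4

Prior odds: 0.0031 ÷ 0.9969 = 31/9969.
False-positive rate = 1 − 0.95 = 0.05; likelihood ratio of a positive = 0.85/0.05 = 17.
Target posterior odds = 0.995/0.005 = 199.
Require 17ⁿ ≥ 199 ÷ (31/9969) = 1983831/31.
17³ = 4913 falls short of 1983831/31 but 17⁴ = 83521 reaches it, so n = 4.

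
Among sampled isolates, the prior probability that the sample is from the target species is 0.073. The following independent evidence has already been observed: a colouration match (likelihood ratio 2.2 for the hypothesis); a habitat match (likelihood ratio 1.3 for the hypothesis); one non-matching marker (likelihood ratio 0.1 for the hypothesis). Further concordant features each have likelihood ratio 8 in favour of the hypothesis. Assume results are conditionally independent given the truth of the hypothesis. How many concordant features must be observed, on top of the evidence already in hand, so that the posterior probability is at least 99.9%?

6

Prior odds = 0.073/0.927 = 73/927.
Combined Bayes factor of the evidence already in hand = 2.2 × 1.3 × 0.1 = 0.286.
Odds after that evidence = (73/927) × 0.286 = 10439/463500.
Target odds = 0.999/0.001 = 999.
Need 8ⁿ ≥ 999 ÷ (10439/463500) = 463036500/10439.
8⁵ = 32768 falls short of 463036500/10439 but 8⁶ = 262144 reaches it, so n = 6.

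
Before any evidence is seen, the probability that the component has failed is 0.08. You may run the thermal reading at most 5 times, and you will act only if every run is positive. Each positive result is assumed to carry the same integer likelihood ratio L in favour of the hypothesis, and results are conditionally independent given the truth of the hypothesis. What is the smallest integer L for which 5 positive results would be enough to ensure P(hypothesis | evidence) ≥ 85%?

Prior odds = 0.08/0.92 = 2/23.
Target odds = 0.85/0.15 = 17/3.
Need L⁵ ≥ 17/3 ÷ (2/23) = 391/6.
2⁵ = 32 < 391/6 ≤ 243 = 3⁵, so L = 3.

3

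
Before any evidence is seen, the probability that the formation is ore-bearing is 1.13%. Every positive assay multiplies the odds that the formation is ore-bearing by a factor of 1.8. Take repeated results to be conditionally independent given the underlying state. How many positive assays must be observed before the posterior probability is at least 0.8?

10

Prior odds: 0.0113 ÷ 0.9887 = 113/9887.
Likelihood ratio per positive assay = 1.8.
Target posterior odds = 0.8/0.2 = 4.
Require 1.8ⁿ ≥ 4 ÷ (113/9887) = 39548/113.
1.8⁹ = 387420489/1953125 falls short of 39548/113 but 1.8¹⁰ ≈357.047 reaches it, so n = 10.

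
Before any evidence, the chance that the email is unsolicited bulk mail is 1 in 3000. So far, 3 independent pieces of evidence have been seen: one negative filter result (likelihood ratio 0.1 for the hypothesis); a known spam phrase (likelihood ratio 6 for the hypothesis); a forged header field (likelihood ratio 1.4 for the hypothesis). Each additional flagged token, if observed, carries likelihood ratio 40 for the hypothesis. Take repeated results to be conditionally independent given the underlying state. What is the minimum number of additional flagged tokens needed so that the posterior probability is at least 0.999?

Prior odds = (1/3000)/(2999/3000) = 1/2999.
Combined Bayes factor of the evidence already in hand = 0.1 × 6 × 1.4 = 0.84.
Odds after that evidence = (1/2999) × 0.84 = 21/74975.
Target odds = 0.999/0.001 = 999.
Need 40ⁿ ≥ 999 ÷ (21/74975) = 24966675/7.
40⁴ = 2560000 falls short of 24966675/7 but 40⁵ = 102400000 reaches it, so n = 5.

5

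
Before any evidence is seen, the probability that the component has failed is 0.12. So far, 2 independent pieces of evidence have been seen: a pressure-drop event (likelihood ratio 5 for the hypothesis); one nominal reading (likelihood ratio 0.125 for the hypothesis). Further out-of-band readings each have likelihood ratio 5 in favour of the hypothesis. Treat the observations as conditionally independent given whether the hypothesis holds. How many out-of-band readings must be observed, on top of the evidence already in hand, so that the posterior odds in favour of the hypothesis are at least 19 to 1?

Prior odds = 0.12/0.88 = 3/22.
Combined Bayes factor of the evidence already in hand = 5 × 0.125 = 0.625.
Odds after that evidence = (3/22) × 0.625 = 15/176.
Target odds = 19.
Need 5ⁿ ≥ 19 ÷ (15/176) = 3344/15.
5³ = 125 falls short of 3344/15 but 5⁴ = 625 reaches it, so n = 4.

4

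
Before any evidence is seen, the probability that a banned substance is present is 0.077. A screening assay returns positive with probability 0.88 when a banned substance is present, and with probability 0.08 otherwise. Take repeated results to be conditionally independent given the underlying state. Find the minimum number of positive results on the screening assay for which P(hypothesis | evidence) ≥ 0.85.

Prior odds = 0.077/0.923 = 77/923.
Likelihood ratio of a positive result = 0.88/0.08 = 11.
Target odds: 0.85 ÷ 0.15 = 17/3.
Need (77/923) × 11ⁿ ≥ 17/3, i.e. 11ⁿ ≥ 15691/231.
11¹ = 11 falls short of 15691/231 but 11² = 121 reaches it, so n = 2.

2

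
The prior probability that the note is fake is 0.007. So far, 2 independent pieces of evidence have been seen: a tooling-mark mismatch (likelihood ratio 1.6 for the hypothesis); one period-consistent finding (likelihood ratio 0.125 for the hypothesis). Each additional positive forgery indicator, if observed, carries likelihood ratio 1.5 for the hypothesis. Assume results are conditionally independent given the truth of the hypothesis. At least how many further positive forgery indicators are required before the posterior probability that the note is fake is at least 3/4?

19

Prior odds = 0.007/0.993 = 7/993.
Combined Bayes factor of the evidence already in hand = 1.6 × 0.125 = 0.2.
Odds after that evidence = (7/993) × 0.2 = 7/4965.
Target odds = 0.75/0.25 = 3.
Need 1.5ⁿ ≥ 3 ÷ (7/4965) = 14895/7.
1.5¹⁸ = 387420489/262144 falls short of 14895/7 but 1.5¹⁹ ≈2216.84 reaches it, so n = 19.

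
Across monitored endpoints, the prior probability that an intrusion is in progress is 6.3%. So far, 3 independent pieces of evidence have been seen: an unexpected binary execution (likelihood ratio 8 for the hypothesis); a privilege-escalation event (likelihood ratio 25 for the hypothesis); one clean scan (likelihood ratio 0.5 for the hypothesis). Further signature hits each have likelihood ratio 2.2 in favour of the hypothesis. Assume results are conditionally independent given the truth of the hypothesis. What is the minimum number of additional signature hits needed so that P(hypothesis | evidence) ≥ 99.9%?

7

Prior odds = 0.063/0.937 = 63/937.
Combined Bayes factor of the evidence already in hand = 8 × 25 × 0.5 = 100.
Odds after that evidence = (63/937) × 100 = 6300/937.
Target odds = 0.999/0.001 = 999.
Need 2.2ⁿ ≥ 999 ÷ (6300/937) = 104007/700.
2.2⁶ = 1771561/15625 falls short of 104007/700 but 2.2⁷ = 19487171/78125 reaches it, so n = 7.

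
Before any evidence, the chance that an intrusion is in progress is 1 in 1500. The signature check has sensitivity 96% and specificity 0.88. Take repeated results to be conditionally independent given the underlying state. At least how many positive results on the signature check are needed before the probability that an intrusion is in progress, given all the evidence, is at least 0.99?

Prior odds: (1/1500) ÷ (1499/1500) = 1/1499.
False-positive rate = 1 − 0.88 = 0.12; likelihood ratio of a positive = 0.96/0.12 = 8.
Target odds: 0.99 ÷ 0.01 = 99.
Need (1/1499) × 8ⁿ ≥ 99, i.e. 8ⁿ ≥ 148401.
8⁵ = 32768 falls short of 148401 but 8⁶ = 262144 reaches it, so n = 6.

6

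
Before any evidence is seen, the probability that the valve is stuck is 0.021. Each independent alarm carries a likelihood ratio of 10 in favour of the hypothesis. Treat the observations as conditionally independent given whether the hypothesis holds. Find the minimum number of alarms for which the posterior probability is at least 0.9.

3

Prior odds = 0.021/0.979 = 21/979.
Likelihood ratio per alarm = 10.
Target odds: 0.9 ÷ 0.1 = 9.
Need (21/979) × 10ⁿ ≥ 9, i.e. 10ⁿ ≥ 2937/7.
10² = 100 falls short of 2937/7 but 10³ = 1000 reaches it, so n = 3.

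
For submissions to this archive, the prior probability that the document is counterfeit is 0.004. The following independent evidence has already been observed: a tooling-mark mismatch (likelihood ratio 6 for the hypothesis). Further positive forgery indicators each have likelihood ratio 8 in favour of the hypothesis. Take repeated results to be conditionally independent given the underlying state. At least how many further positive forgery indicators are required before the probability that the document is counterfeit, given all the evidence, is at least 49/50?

Prior odds = 0.004/0.996 = 1/249.
Bayes factor of the evidence already in hand = 6.
Odds after that evidence = (1/249) × 6 = 2/83.
Target odds = 0.98/0.02 = 49.
Need 8ⁿ ≥ 49 ÷ (2/83) = 2033.5.
8³ = 512 falls short of 2033.5 but 8⁴ = 4096 reaches it, so n = 4.

4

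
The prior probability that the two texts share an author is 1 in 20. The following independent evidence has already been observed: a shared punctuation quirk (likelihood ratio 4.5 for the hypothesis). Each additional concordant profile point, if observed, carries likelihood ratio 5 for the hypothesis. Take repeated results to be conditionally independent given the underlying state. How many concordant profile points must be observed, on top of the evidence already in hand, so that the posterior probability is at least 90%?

Prior odds = 0.05/0.95 = 1/19.
Bayes factor of the evidence already in hand = 4.5.
Odds after that evidence = (1/19) × 4.5 = 9/38.
Target odds = 0.9/0.1 = 9.
Need 5ⁿ ≥ 9 ÷ (9/38) = 38.
5² = 25 falls short of 38 but 5³ = 125 reaches it, so n = 3.

3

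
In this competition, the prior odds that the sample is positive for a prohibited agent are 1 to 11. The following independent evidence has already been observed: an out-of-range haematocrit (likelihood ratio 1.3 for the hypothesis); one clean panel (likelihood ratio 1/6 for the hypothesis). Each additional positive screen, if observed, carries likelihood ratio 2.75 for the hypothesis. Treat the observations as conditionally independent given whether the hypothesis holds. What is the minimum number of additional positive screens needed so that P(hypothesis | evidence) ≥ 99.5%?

10

Prior odds = 1/11.
Combined Bayes factor of the evidence already in hand = 1.3 × (1/6) = 13/60.
Odds after that evidence = (1/11) × 13/60 = 13/660.
Target odds = 0.995/0.005 = 199.
Need 2.75ⁿ ≥ 199 ÷ (13/660) = 131340/13.
2.75⁹ ≈8994.86 falls short of 131340/13 but 2.75¹⁰ ≈24735.9 reaches it, so n = 10.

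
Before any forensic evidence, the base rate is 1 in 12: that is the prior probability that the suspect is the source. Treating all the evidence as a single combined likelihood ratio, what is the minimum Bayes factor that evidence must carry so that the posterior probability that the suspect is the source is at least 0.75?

Prior odds = (1/12)/(11/12) = 1/11.
Target odds = 0.75/0.25 = 3.
Required Bayes factor = 3 ÷ (1/11) = 33.

33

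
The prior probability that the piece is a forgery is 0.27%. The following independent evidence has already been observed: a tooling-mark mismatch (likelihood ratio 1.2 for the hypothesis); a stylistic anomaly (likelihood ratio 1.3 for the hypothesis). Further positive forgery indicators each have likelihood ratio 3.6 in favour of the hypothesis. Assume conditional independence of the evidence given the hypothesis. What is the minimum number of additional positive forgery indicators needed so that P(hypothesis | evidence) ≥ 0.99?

8

Prior odds = 0.0027/0.9973 = 27/9973.
Combined Bayes factor of the evidence already in hand = 1.2 × 1.3 = 1.56.
Odds after that evidence = (27/9973) × 1.56 = 1053/249325.
Target odds = 0.99/0.01 = 99.
Need 3.6ⁿ ≥ 99 ÷ (1053/249325) = 2742575/117.
3.6⁷ = 612220032/78125 falls short of 2742575/117 but 3.6⁸ ≈28211.1 reaches it, so n = 8.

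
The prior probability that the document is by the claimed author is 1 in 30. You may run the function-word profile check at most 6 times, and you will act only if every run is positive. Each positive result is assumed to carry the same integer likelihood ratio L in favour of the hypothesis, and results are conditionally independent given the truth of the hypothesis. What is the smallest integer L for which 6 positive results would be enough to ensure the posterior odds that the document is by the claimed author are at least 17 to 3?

Prior odds = (1/30)/(29/30) = 1/29.
Target odds = 17/3.
Need L⁶ ≥ 17/3 ÷ (1/29) = 493/3.
2⁶ = 64 < 493/3 ≤ 729 = 3⁶, so L = 3.

3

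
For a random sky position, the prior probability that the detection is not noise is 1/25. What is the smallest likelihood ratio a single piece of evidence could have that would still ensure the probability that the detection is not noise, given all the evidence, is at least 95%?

Prior odds = 0.04/0.96 = 1/24.
Target odds = 0.95/0.05 = 19.
Required Bayes factor = 19 ÷ (1/24) = 456.

456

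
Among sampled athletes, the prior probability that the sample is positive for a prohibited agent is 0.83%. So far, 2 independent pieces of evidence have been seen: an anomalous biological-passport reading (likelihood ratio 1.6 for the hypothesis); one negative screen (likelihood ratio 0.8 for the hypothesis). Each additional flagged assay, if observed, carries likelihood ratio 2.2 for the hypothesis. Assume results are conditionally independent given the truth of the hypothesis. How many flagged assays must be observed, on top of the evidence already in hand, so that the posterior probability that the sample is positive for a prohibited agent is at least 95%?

10

Prior odds = 0.0083/0.9917 = 83/9917.
Combined Bayes factor of the evidence already in hand = 1.6 × 0.8 = 1.28.
Odds after that evidence = (83/9917) × 1.28 = 2656/247925.
Target odds = 0.95/0.05 = 19.
Need 2.2ⁿ ≥ 19 ÷ (2656/247925) = 4710575/2656.
2.2⁹ ≈1207.27 falls short of 4710575/2656 but 2.2¹⁰ ≈2655.99 reaches it, so n = 10.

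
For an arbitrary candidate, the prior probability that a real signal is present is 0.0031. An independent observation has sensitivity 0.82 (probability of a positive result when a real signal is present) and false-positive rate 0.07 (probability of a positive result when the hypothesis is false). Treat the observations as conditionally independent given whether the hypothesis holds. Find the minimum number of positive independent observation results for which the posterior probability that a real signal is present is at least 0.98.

4

Prior odds = 0.0031/0.9969 = 31/9969.
Likelihood ratio of a positive result = 0.82/0.07 = 82/7.
Target odds: 0.98 ÷ 0.02 = 49.
Need (31/9969) × (82/7)ⁿ ≥ 49, i.e. (82/7)ⁿ ≥ 488481/31.
(82/7)³ = 551368/343 falls short of 488481/31 but (82/7)⁴ = 45212176/2401 reaches it, so n = 4.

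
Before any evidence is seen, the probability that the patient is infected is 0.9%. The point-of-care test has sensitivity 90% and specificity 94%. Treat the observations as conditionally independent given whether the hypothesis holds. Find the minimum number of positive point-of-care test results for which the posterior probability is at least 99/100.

Prior odds = 0.009/0.991 = 9/991.
False-positive rate = 1 − 0.94 = 0.06; likelihood ratio of a positive = 0.9/0.06 = 15.
Target posterior odds = 0.99/0.01 = 99.
Require 15ⁿ ≥ 99 ÷ (9/991) = 10901.
15³ = 3375 falls short of 10901 but 15⁴ = 50625 reaches it, so n = 4.

4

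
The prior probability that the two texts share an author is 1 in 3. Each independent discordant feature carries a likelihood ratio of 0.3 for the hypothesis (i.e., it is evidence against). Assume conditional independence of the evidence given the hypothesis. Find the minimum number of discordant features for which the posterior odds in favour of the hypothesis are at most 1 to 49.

3

Prior odds = (1/3)/(2/3) = 0.5.
Likelihood ratio per discordant feature = 0.3.
Target odds = 1/49.
Need 0.5 × 0.3ⁿ ≤ 1/49, i.e. 0.3ⁿ ≤ 2/49.
0.3² = 0.09 is still above 2/49 but 0.3³ = 0.027 is at or below it, so n = 3.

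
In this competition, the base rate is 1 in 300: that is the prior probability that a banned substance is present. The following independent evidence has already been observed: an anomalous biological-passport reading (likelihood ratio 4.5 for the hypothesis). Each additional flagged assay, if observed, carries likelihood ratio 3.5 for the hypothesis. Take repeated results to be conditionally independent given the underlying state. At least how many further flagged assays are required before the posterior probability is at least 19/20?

6

Prior odds = (1/300)/(299/300) = 1/299.
Bayes factor of the evidence already in hand = 4.5.
Odds after that evidence = (1/299) × 4.5 = 9/598.
Target odds = 0.95/0.05 = 19.
Need 3.5ⁿ ≥ 19 ÷ (9/598) = 11362/9.
3.5⁵ = 525.21875 falls short of 11362/9 but 3.5⁶ = 1838.265625 reaches it, so n = 6.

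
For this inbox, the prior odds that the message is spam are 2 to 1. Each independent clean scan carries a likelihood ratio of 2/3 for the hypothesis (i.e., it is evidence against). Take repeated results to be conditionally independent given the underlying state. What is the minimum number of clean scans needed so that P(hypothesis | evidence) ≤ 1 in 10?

Prior odds = 2.
Likelihood ratio per clean scan = 2/3.
Target posterior odds = 0.1/0.9 = 1/9.
Need 2 × (2/3)ⁿ ≤ 1/9, i.e. (2/3)ⁿ ≤ 1/18.
(2/3)⁷ = 128/2187 is still above 1/18 but (2/3)⁸ = 256/6561 is at or below it, so n = 8.

8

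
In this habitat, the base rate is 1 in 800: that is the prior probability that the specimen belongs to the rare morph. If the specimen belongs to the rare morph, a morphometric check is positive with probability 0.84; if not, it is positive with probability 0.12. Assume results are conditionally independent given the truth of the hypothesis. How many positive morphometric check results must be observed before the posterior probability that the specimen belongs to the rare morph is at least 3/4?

Prior odds: 0.00125 ÷ 0.99875 = 1/799.
Likelihood ratio of a positive = 0.84/0.12 = 7.
Target odds: 0.75 ÷ 0.25 = 3.
Need (1/799) × 7ⁿ ≥ 3, i.e. 7ⁿ ≥ 2397.
7³ = 343 falls short of 2397 but 7⁴ = 2401 reaches it, so n = 4.

4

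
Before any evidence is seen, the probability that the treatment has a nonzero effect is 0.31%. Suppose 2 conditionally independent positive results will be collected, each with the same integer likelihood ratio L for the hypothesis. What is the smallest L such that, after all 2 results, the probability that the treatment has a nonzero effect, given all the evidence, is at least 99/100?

179

Prior odds = 0.0031/0.9969 = 31/9969.
Target odds = 0.99/0.01 = 99.
Need L² ≥ 99 ÷ (31/9969) = 986931/31.
178² = 31684 < 986931/31 ≤ 32041 = 179², so L = 179.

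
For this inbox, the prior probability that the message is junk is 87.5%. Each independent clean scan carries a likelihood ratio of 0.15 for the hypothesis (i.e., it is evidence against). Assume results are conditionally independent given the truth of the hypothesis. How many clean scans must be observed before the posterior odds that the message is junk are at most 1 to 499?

Prior odds = 0.875/0.125 = 7.
Likelihood ratio per clean scan = 0.15.
Target odds = 1/499.
Need 7 × 0.15ⁿ ≤ 1/499, i.e. 0.15ⁿ ≤ 1/3493.
0.15⁴ = 81/160000 is still above 1/3493 but 0.15⁵ = 243/3200000 is at or below it, so n = 5.

5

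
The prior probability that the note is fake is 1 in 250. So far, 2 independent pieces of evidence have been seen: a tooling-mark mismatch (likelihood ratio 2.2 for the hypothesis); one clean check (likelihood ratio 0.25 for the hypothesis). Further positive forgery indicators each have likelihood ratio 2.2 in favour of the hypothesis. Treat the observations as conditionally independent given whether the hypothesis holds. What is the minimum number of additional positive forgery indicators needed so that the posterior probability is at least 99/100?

Prior odds = 0.004/0.996 = 1/249.
Combined Bayes factor of the evidence already in hand = 2.2 × 0.25 = 0.55.
Odds after that evidence = (1/249) × 0.55 = 11/4980.
Target odds = 0.99/0.01 = 99.
Need 2.2ⁿ ≥ 99 ÷ (11/4980) = 44820.
2.2¹³ ≈28281 falls short of 44820 but 2.2¹⁴ ≈62218.2 reaches it, so n = 14.

14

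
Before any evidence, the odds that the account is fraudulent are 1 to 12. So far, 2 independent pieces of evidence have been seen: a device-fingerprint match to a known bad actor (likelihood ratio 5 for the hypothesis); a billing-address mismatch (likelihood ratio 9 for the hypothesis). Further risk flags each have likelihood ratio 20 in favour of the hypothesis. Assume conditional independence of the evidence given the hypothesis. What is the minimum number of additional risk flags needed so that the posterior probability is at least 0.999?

2

Prior odds = 1/12.
Combined Bayes factor of the evidence already in hand = 5 × 9 = 45.
Odds after that evidence = (1/12) × 45 = 3.75.
Target odds = 0.999/0.001 = 999.
Need 20ⁿ ≥ 999 ÷ 3.75 = 266.4.
20¹ = 20 falls short of 266.4 but 20² = 400 reaches it, so n = 2.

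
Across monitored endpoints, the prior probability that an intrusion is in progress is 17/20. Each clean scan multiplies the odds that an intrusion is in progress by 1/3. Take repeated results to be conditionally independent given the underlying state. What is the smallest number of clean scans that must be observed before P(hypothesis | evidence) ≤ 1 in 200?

Prior odds: 0.85 ÷ 0.15 = 17/3.
Likelihood ratio per clean scan = 1/3.
Target posterior odds = 0.005/0.995 = 1/199.
Need (17/3) × (1/3)ⁿ ≤ 1/199, i.e. (1/3)ⁿ ≤ 3/3383.
(1/3)⁶ = 1/729 is still above 3/3383 but (1/3)⁷ = 1/2187 is at or below it, so n = 7.

7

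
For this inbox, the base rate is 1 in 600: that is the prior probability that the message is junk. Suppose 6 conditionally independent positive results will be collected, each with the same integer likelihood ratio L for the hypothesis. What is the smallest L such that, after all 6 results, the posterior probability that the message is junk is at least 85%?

4

Prior odds = (1/600)/(599/600) = 1/599.
Target odds = 0.85/0.15 = 17/3.
Need L⁶ ≥ 17/3 ÷ (1/599) = 10183/3.
3⁶ = 729 < 10183/3 ≤ 4096 = 4⁶, so L = 4.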